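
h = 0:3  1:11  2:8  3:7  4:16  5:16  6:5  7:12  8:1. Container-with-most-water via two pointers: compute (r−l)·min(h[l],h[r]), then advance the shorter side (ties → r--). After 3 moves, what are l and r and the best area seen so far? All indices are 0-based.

l=2, r=7, best area=66

l=0 r=8: min(3,1)*8=8 best=8 *, r--
l=0 r=7: min(3,12)*7=21 best=21 *, l++
l=1 r=7: min(11,12)*6=66 best=66 *, l++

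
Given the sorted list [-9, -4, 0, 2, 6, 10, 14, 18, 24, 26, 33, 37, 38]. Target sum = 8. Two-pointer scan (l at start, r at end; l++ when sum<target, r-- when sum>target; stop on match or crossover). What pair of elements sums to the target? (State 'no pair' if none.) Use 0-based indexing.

(2, 6)

l=0 r=12: -9+38=29 >8, r--
l=0 r=11: -9+37=28 >8, r--
l=0 r=10: -9+33=24 >8, r--
l=0 r=9: -9+26=17 >8, r--
l=0 r=8: -9+24=15 >8, r--
l=0 r=7: -9+18=9 >8, r--
l=0 r=6: -9+14=5 <8, l++
l=1 r=6: -4+14=10 >8, r--
l=1 r=5: -4+10=6 <8, l++
l=2 r=5: 0+10=10 >8, r--
l=2 r=4: 0+6=6 <8, l++
l=3 r=4: 2+6=8, found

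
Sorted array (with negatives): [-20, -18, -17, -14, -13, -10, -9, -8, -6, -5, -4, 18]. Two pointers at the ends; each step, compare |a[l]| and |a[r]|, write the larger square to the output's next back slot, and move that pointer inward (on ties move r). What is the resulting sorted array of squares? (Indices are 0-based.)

[16, 25, 36, 64, 81, 100, 169, 196, 289, 324, 324, 400]

l=0 r=11: |-20|>|18| out[11]=400, l++
l=1 r=11: |-18|<=|18| out[10]=324, r--
l=1 r=10: |-18|>|-4| out[9]=324, l++
l=2 r=10: |-17|>|-4| out[8]=289, l++
l=3 r=10: |-14|>|-4| out[7]=196, l++
l=4 r=10: |-13|>|-4| out[6]=169, l++
l=5 r=10: |-10|>|-4| out[5]=100, l++
l=6 r=10: |-9|>|-4| out[4]=81, l++
l=7 r=10: |-8|>|-4| out[3]=64, l++
l=8 r=10: |-6|>|-4| out[2]=36, l++
l=9 r=10: |-5|>|-4| out[1]=25, l++
l=10 r=10: |-4|<=|-4| out[0]=16, r--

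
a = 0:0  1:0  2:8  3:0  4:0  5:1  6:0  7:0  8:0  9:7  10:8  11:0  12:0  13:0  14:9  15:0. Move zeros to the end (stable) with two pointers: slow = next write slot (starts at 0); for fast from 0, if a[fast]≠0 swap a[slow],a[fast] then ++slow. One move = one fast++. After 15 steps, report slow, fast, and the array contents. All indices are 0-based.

slow=5, fast=15, a=[8, 1, 7, 8, 9, 0, 0, 0, 0, 0, 0, 0, 0, 0, 0, 0]

(s=0,f=0) a[fast]=0 → fast++
(s=0,f=1) a[fast]=0 → fast++
(s=0,f=2) a[fast]=8≠0 swap→a[0]=8 → slow++,fast++
(s=1,f=3) a[fast]=0 → fast++
(s=1,f=4) a[fast]=0 → fast++
(s=1,f=5) a[fast]=1≠0 swap→a[1]=1 → slow++,fast++
(s=2,f=6) a[fast]=0 → fast++
(s=2,f=7) a[fast]=0 → fast++
(s=2,f=8) a[fast]=0 → fast++
(s=2,f=9) a[fast]=7≠0 swap→a[2]=7 → slow++,fast++
(s=3,f=10) a[fast]=8≠0 swap→a[3]=8 → slow++,fast++
(s=4,f=11) a[fast]=0 → fast++
(s=4,f=12) a[fast]=0 → fast++
(s=4,f=13) a[fast]=0 → fast++
(s=4,f=14) a[fast]=9≠0 swap→a[4]=9 → slow++,fast++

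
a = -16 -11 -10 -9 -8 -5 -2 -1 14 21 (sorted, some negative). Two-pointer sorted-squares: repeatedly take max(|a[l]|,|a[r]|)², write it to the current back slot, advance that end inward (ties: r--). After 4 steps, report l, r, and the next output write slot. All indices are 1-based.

l=1 r=10: |-16|<=|21| out[10]=441, r--
l=1 r=9: |-16|>|14| out[9]=256, l++
l=2 r=9: |-11|<=|14| out[8]=196, r--
l=2 r=8: |-11|>|-1| out[7]=121, l++

l=3, r=8, next write slot=6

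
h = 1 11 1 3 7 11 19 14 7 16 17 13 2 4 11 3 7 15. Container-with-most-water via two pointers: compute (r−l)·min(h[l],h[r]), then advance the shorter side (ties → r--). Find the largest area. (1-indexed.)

max area = 176

[1,18] min(1,15)*17=17 best=17 * → l++
[2,18] min(11,15)*16=176 best=176 * → l++
[3,18] min(1,15)*15=15 best=176 → l++
[4,18] min(3,15)*14=42 best=176 → l++
[5,18] min(7,15)*13=91 best=176 → l++
[6,18] min(11,15)*12=132 best=176 → l++
[7,18] min(19,15)*11=165 best=176 → r--
[7,17] min(19,7)*10=70 best=176 → r--
[7,16] min(19,3)*9=27 best=176 → r--
[7,15] min(19,11)*8=88 best=176 → r--
[7,14] min(19,4)*7=28 best=176 → r--
[7,13] min(19,2)*6=12 best=176 → r--
[7,12] min(19,13)*5=65 best=176 → r--
[7,11] min(19,17)*4=68 best=176 → r--
[7,10] min(19,16)*3=48 best=176 → r--
[7,9] min(19,7)*2=14 best=176 → r--
[7,8] min(19,14)*1=14 best=176 → r--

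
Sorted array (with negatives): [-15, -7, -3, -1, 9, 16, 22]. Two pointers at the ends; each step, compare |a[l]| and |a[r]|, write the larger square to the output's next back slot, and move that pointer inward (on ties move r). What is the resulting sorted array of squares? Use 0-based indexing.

l=0 r=6: |-15|<=|22| out[6]=484, r--
l=0 r=5: |-15|<=|16| out[5]=256, r--
l=0 r=4: |-15|>|9| out[4]=225, l++
l=1 r=4: |-7|<=|9| out[3]=81, r--
l=1 r=3: |-7|>|-1| out[2]=49, l++
l=2 r=3: |-3|>|-1| out[1]=9, l++
l=3 r=3: |-1|<=|-1| out[0]=1, r--

[1, 9, 49, 81, 225, 256, 484]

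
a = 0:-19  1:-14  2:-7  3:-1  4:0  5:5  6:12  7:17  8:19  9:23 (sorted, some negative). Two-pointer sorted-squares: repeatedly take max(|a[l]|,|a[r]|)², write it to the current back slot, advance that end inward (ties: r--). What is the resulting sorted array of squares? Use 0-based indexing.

[0, 1, 25, 49, 144, 196, 289, 361, 361, 529]

[0,9] |-19|<=|23| out[9]=529 → r--
[0,8] |-19|<=|19| out[8]=361 → r--
[0,7] |-19|>|17| out[7]=361 → l++
[1,7] |-14|<=|17| out[6]=289 → r--
[1,6] |-14|>|12| out[5]=196 → l++
[2,6] |-7|<=|12| out[4]=144 → r--
[2,5] |-7|>|5| out[3]=49 → l++
[3,5] |-1|<=|5| out[2]=25 → r--
[3,4] |-1|>|0| out[1]=1 → l++
[4,4] |0|<=|0| out[0]=0 → r--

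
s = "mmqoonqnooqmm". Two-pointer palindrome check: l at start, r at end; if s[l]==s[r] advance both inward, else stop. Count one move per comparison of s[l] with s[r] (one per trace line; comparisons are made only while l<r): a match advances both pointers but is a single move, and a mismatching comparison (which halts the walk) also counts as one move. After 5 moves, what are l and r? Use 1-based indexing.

l=1 r=13: 'm'=='m', l++,r--
l=2 r=12: 'm'=='m', l++,r--
l=3 r=11: 'q'=='q', l++,r--
l=4 r=10: 'o'=='o', l++,r--
l=5 r=9: 'o'=='o', l++,r--

l=6, r=8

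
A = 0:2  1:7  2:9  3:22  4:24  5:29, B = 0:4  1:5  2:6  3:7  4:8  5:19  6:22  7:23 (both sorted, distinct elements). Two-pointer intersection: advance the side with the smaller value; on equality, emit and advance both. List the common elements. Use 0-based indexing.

[i=0,j=0] 2<4 → i++
[i=1,j=0] 7>4 → j++
[i=1,j=1] 7>5 → j++
[i=1,j=2] 7>6 → j++
[i=1,j=3] 7==7 emit → i++,j++
[i=2,j=4] 9>8 → j++
[i=2,j=5] 9<19 → i++
[i=3,j=5] 22>19 → j++
[i=3,j=6] 22==22 emit → i++,j++
[i=4,j=7] 24>23 → j++

intersection = [7, 22]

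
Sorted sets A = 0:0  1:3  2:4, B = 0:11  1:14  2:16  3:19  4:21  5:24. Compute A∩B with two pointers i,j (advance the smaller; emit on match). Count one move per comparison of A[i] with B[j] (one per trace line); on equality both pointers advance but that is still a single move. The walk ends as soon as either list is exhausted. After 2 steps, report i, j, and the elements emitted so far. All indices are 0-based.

i=2, j=0, emitted=[]

i=0 j=0: 0<11, i++
i=1 j=0: 3<11, i++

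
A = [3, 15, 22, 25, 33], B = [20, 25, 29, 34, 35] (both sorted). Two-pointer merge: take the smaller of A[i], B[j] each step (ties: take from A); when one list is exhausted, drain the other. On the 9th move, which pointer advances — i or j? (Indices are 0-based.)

i=0 j=0: A[i]=3<=B[j]=20 take 3, i++
i=1 j=0: A[i]=15<=B[j]=20 take 15, i++
i=2 j=0: A[i]=22>B[j]=20 take 20, j++
i=2 j=1: A[i]=22<=B[j]=25 take 22, i++
i=3 j=1: A[i]=25<=B[j]=25 take 25, i++
i=4 j=1: A[i]=33>B[j]=25 take 25, j++
i=4 j=2: A[i]=33>B[j]=29 take 29, j++
i=4 j=3: A[i]=33<=B[j]=34 take 33, i++
i=5 j=3: A done, take B[j]=34, j++

j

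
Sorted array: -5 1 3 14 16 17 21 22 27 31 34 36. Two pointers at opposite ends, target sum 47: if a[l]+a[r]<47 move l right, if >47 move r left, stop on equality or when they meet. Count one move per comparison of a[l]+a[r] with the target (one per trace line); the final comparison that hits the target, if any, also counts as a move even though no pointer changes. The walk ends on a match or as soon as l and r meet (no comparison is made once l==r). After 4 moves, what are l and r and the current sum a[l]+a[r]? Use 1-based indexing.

[1,12] -5+36=31 <47 → l++
[2,12] 1+36=37 <47 → l++
[3,12] 3+36=39 <47 → l++
[4,12] 14+36=50 >47 → r--

l=4, r=11, sum=48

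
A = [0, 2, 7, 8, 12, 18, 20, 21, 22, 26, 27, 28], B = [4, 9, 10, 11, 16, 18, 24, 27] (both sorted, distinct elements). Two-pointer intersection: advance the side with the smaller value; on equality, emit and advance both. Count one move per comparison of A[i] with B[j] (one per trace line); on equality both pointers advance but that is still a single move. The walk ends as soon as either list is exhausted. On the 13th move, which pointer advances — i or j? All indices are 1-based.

i=1 j=1: 0<4, i++
i=2 j=1: 2<4, i++
i=3 j=1: 7>4, j++
i=3 j=2: 7<9, i++
i=4 j=2: 8<9, i++
i=5 j=2: 12>9, j++
i=5 j=3: 12>10, j++
i=5 j=4: 12>11, j++
i=5 j=5: 12<16, i++
i=6 j=5: 18>16, j++
i=6 j=6: 18==18 emit, i++,j++
i=7 j=7: 20<24, i++
i=8 j=7: 21<24, i++

i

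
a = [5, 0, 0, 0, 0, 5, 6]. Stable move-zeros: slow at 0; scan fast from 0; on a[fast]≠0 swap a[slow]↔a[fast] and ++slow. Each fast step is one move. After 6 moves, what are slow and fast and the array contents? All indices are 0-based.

slow=2, fast=6, a=[5, 5, 0, 0, 0, 0, 6]

slow=0 fast=0: a[fast]=5≠0 swap→a[0]=5, slow++,fast++
slow=1 fast=1: a[fast]=0, fast++
slow=1 fast=2: a[fast]=0, fast++
slow=1 fast=3: a[fast]=0, fast++
slow=1 fast=4: a[fast]=0, fast++
slow=1 fast=5: a[fast]=5≠0 swap→a[1]=5, slow++,fast++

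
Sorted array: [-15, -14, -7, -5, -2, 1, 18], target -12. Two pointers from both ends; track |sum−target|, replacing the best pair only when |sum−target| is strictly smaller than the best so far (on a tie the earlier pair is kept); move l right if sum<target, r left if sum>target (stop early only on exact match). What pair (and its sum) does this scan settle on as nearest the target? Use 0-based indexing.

[0,6] -15+18=3 d=15 * → r--
[0,5] -15+1=-14 d=2 * → l++
[1,5] -14+1=-13 d=1 * → l++
[2,5] -7+1=-6 d=6 → r--
[2,4] -7+-2=-9 d=3 → r--
[2,3] -7+-5=-12 d=0 * → stop

pair (-7, -5) with sum -12 (|Δ|=0)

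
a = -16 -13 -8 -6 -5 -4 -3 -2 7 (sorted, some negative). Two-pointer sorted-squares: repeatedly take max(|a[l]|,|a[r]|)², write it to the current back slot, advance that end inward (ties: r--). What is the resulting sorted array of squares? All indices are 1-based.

l=1 r=9: |-16|>|7| out[9]=256, l++
l=2 r=9: |-13|>|7| out[8]=169, l++
l=3 r=9: |-8|>|7| out[7]=64, l++
l=4 r=9: |-6|<=|7| out[6]=49, r--
l=4 r=8: |-6|>|-2| out[5]=36, l++
l=5 r=8: |-5|>|-2| out[4]=25, l++
l=6 r=8: |-4|>|-2| out[3]=16, l++
l=7 r=8: |-3|>|-2| out[2]=9, l++
l=8 r=8: |-2|<=|-2| out[1]=4, r--

[4, 9, 16, 25, 36, 49, 64, 169, 256]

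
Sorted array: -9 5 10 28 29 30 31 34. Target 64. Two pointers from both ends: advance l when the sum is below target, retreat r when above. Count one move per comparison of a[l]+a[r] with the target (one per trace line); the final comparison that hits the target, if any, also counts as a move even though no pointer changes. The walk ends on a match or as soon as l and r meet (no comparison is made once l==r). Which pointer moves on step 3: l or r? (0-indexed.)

[0,7] -9+34=25 <64 → l++
[1,7] 5+34=39 <64 → l++
[2,7] 10+34=44 <64 → l++

l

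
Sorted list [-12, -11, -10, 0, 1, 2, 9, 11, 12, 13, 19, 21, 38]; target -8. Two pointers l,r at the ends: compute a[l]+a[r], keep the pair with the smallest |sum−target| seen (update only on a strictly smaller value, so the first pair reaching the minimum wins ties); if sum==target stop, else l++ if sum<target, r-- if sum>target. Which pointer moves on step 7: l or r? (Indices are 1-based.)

r

l=1 r=13: -12+38=26 d=34 *, r--
l=1 r=12: -12+21=9 d=17 *, r--
l=1 r=11: -12+19=7 d=15 *, r--
l=1 r=10: -12+13=1 d=9 *, r--
l=1 r=9: -12+12=0 d=8 *, r--
l=1 r=8: -12+11=-1 d=7 *, r--
l=1 r=7: -12+9=-3 d=5 *, r--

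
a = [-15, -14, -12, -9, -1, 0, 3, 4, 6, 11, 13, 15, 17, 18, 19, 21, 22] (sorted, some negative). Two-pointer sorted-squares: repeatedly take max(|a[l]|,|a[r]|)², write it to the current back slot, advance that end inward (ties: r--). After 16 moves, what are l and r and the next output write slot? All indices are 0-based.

[0,16] |-15|<=|22| out[16]=484 → r--
[0,15] |-15|<=|21| out[15]=441 → r--
[0,14] |-15|<=|19| out[14]=361 → r--
[0,13] |-15|<=|18| out[13]=324 → r--
[0,12] |-15|<=|17| out[12]=289 → r--
[0,11] |-15|<=|15| out[11]=225 → r--
[0,10] |-15|>|13| out[10]=225 → l++
[1,10] |-14|>|13| out[9]=196 → l++
[2,10] |-12|<=|13| out[8]=169 → r--
[2,9] |-12|>|11| out[7]=144 → l++
[3,9] |-9|<=|11| out[6]=121 → r--
[3,8] |-9|>|6| out[5]=81 → l++
[4,8] |-1|<=|6| out[4]=36 → r--
[4,7] |-1|<=|4| out[3]=16 → r--
[4,6] |-1|<=|3| out[2]=9 → r--
[4,5] |-1|>|0| out[1]=1 → l++

l=5, r=5, next write slot=0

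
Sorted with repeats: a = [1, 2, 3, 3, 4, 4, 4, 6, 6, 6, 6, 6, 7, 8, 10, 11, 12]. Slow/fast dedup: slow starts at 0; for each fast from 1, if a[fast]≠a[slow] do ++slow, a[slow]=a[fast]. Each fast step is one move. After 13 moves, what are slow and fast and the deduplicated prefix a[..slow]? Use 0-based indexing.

(s=0,f=1) a[fast]=2≠a[slow]=1 write a[1]=2 → slow++,fast++
(s=1,f=2) a[fast]=3≠a[slow]=2 write a[2]=3 → slow++,fast++
(s=2,f=3) a[fast]=3=a[slow] dup → fast++
(s=2,f=4) a[fast]=4≠a[slow]=3 write a[3]=4 → slow++,fast++
(s=3,f=5) a[fast]=4=a[slow] dup → fast++
(s=3,f=6) a[fast]=4=a[slow] dup → fast++
(s=3,f=7) a[fast]=6≠a[slow]=4 write a[4]=6 → slow++,fast++
(s=4,f=8) a[fast]=6=a[slow] dup → fast++
(s=4,f=9) a[fast]=6=a[slow] dup → fast++
(s=4,f=10) a[fast]=6=a[slow] dup → fast++
(s=4,f=11) a[fast]=6=a[slow] dup → fast++
(s=4,f=12) a[fast]=7≠a[slow]=6 write a[5]=7 → slow++,fast++
(s=5,f=13) a[fast]=8≠a[slow]=7 write a[6]=8 → slow++,fast++

slow=6, fast=14, prefix=[1, 2, 3, 4, 6, 7, 8]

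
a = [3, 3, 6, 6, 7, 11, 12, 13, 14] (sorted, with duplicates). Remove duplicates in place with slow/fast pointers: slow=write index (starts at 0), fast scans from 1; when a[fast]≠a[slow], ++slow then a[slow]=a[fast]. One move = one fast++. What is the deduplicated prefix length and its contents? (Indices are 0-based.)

length 7; prefix = [3, 6, 7, 11, 12, 13, 14]

slow=0 fast=1: a[fast]=3=a[slow] dup, fast++
slow=0 fast=2: a[fast]=6≠a[slow]=3 write a[1]=6, slow++,fast++
slow=1 fast=3: a[fast]=6=a[slow] dup, fast++
slow=1 fast=4: a[fast]=7≠a[slow]=6 write a[2]=7, slow++,fast++
slow=2 fast=5: a[fast]=11≠a[slow]=7 write a[3]=11, slow++,fast++
slow=3 fast=6: a[fast]=12≠a[slow]=11 write a[4]=12, slow++,fast++
slow=4 fast=7: a[fast]=13≠a[slow]=12 write a[5]=13, slow++,fast++
slow=5 fast=8: a[fast]=14≠a[slow]=13 write a[6]=14, slow++,fast++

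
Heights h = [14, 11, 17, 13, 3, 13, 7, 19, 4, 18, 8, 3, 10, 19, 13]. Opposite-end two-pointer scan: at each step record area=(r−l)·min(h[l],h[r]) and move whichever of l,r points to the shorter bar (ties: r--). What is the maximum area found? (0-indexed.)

l=0 r=14: min(14,13)*14=182 best=182 *, r--
l=0 r=13: min(14,19)*13=182 best=182, l++
l=1 r=13: min(11,19)*12=132 best=182, l++
l=2 r=13: min(17,19)*11=187 best=187 *, l++
l=3 r=13: min(13,19)*10=130 best=187, l++
l=4 r=13: min(3,19)*9=27 best=187, l++
l=5 r=13: min(13,19)*8=104 best=187, l++
l=6 r=13: min(7,19)*7=49 best=187, l++
l=7 r=13: min(19,19)*6=114 best=187, r--
l=7 r=12: min(19,10)*5=50 best=187, r--
l=7 r=11: min(19,3)*4=12 best=187, r--
l=7 r=10: min(19,8)*3=24 best=187, r--
l=7 r=9: min(19,18)*2=36 best=187, r--
l=7 r=8: min(19,4)*1=4 best=187, r--

max area = 187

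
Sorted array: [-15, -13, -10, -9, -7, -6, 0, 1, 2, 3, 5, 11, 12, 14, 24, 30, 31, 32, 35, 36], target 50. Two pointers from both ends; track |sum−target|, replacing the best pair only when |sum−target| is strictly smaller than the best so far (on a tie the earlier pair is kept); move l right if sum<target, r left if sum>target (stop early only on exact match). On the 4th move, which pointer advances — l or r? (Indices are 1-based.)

l

[1,20] -15+36=21 d=29 * → l++
[2,20] -13+36=23 d=27 * → l++
[3,20] -10+36=26 d=24 * → l++
[4,20] -9+36=27 d=23 * → l++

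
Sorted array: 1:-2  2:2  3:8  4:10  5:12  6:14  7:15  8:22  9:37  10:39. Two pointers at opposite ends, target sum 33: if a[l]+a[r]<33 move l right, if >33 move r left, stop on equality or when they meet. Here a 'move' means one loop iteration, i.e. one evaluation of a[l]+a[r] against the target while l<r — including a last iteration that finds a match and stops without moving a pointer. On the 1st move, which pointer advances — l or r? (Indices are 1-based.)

l=1 r=10: -2+39=37 >33, r--

r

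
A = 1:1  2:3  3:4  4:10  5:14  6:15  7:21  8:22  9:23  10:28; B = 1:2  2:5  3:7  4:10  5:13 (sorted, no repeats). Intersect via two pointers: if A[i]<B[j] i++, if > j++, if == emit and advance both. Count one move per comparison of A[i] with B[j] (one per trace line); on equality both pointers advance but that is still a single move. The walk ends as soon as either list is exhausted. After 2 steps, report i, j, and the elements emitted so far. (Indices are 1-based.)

[i=1,j=1] 1<2 → i++
[i=2,j=1] 3>2 → j++

i=2, j=2, emitted=[]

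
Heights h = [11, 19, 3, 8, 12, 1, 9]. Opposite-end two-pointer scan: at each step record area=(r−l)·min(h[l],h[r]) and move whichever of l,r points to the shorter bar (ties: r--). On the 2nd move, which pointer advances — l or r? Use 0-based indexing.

r

[0,6] min(11,9)*6=54 best=54 * → r--
[0,5] min(11,1)*5=5 best=54 → r--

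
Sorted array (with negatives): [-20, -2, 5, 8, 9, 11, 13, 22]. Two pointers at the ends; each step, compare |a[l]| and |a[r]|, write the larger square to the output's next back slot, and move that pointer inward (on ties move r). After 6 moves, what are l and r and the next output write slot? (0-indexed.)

l=1, r=2, next write slot=1

[0,7] |-20|<=|22| out[7]=484 → r--
[0,6] |-20|>|13| out[6]=400 → l++
[1,6] |-2|<=|13| out[5]=169 → r--
[1,5] |-2|<=|11| out[4]=121 → r--
[1,4] |-2|<=|9| out[3]=81 → r--
[1,3] |-2|<=|8| out[2]=64 → r--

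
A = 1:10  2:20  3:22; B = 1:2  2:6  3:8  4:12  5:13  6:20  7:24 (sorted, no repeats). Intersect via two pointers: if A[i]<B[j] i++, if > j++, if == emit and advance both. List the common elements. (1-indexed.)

intersection = [20]

i=1 j=1: 10>2, j++
i=1 j=2: 10>6, j++
i=1 j=3: 10>8, j++
i=1 j=4: 10<12, i++
i=2 j=4: 20>12, j++
i=2 j=5: 20>13, j++
i=2 j=6: 20==20 emit, i++,j++
i=3 j=7: 22<24, i++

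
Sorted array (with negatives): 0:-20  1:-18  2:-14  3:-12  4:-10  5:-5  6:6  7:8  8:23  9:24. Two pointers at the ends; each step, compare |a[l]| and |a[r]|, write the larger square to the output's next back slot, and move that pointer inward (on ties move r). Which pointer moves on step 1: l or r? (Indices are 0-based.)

r

l=0 r=9: |-20|<=|24| out[9]=576, r--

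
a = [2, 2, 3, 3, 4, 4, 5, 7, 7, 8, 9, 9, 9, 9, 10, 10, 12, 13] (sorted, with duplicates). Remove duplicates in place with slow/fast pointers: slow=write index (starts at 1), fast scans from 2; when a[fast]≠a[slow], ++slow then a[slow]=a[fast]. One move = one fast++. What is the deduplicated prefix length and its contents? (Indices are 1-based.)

length 10; prefix = [2, 3, 4, 5, 7, 8, 9, 10, 12, 13]

(s=1,f=2) a[fast]=2=a[slow] dup → fast++
(s=1,f=3) a[fast]=3≠a[slow]=2 write a[2]=3 → slow++,fast++
(s=2,f=4) a[fast]=3=a[slow] dup → fast++
(s=2,f=5) a[fast]=4≠a[slow]=3 write a[3]=4 → slow++,fast++
(s=3,f=6) a[fast]=4=a[slow] dup → fast++
(s=3,f=7) a[fast]=5≠a[slow]=4 write a[4]=5 → slow++,fast++
(s=4,f=8) a[fast]=7≠a[slow]=5 write a[5]=7 → slow++,fast++
(s=5,f=9) a[fast]=7=a[slow] dup → fast++
(s=5,f=10) a[fast]=8≠a[slow]=7 write a[6]=8 → slow++,fast++
(s=6,f=11) a[fast]=9≠a[slow]=8 write a[7]=9 → slow++,fast++
(s=7,f=12) a[fast]=9=a[slow] dup → fast++
(s=7,f=13) a[fast]=9=a[slow] dup → fast++
(s=7,f=14) a[fast]=9=a[slow] dup → fast++
(s=7,f=15) a[fast]=10≠a[slow]=9 write a[8]=10 → slow++,fast++
(s=8,f=16) a[fast]=10=a[slow] dup → fast++
(s=8,f=17) a[fast]=12≠a[slow]=10 write a[9]=12 → slow++,fast++
(s=9,f=18) a[fast]=13≠a[slow]=12 write a[10]=13 → slow++,fast++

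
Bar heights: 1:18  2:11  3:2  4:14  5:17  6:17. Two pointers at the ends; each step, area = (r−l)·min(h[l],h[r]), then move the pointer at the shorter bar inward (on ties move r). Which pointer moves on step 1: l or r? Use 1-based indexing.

l=1 r=6: min(18,17)*5=85 best=85 *, r--

r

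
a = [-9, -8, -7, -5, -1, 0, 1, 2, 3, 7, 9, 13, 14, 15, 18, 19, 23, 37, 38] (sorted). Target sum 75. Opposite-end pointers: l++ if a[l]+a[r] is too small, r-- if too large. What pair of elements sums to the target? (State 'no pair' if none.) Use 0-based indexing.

(37, 38)

[0,18] -9+38=29 <75 → l++
[1,18] -8+38=30 <75 → l++
[2,18] -7+38=31 <75 → l++
[3,18] -5+38=33 <75 → l++
[4,18] -1+38=37 <75 → l++
[5,18] 0+38=38 <75 → l++
[6,18] 1+38=39 <75 → l++
[7,18] 2+38=40 <75 → l++
[8,18] 3+38=41 <75 → l++
[9,18] 7+38=45 <75 → l++
[10,18] 9+38=47 <75 → l++
[11,18] 13+38=51 <75 → l++
[12,18] 14+38=52 <75 → l++
[13,18] 15+38=53 <75 → l++
[14,18] 18+38=56 <75 → l++
[15,18] 19+38=57 <75 → l++
[16,18] 23+38=61 <75 → l++
[17,18] 37+38=75 → found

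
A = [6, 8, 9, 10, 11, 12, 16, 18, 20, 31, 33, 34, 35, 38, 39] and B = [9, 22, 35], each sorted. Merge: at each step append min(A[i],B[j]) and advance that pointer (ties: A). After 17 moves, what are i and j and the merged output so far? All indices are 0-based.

i=0 j=0: A[i]=6<=B[j]=9 take 6, i++
i=1 j=0: A[i]=8<=B[j]=9 take 8, i++
i=2 j=0: A[i]=9<=B[j]=9 take 9, i++
i=3 j=0: A[i]=10>B[j]=9 take 9, j++
i=3 j=1: A[i]=10<=B[j]=22 take 10, i++
i=4 j=1: A[i]=11<=B[j]=22 take 11, i++
i=5 j=1: A[i]=12<=B[j]=22 take 12, i++
i=6 j=1: A[i]=16<=B[j]=22 take 16, i++
i=7 j=1: A[i]=18<=B[j]=22 take 18, i++
i=8 j=1: A[i]=20<=B[j]=22 take 20, i++
i=9 j=1: A[i]=31>B[j]=22 take 22, j++
i=9 j=2: A[i]=31<=B[j]=35 take 31, i++
i=10 j=2: A[i]=33<=B[j]=35 take 33, i++
i=11 j=2: A[i]=34<=B[j]=35 take 34, i++
i=12 j=2: A[i]=35<=B[j]=35 take 35, i++
i=13 j=2: A[i]=38>B[j]=35 take 35, j++
i=13 j=3: B done, take A[i]=38, i++

i=14, j=3, merged so far=[6, 8, 9, 9, 10, 11, 12, 16, 18, 20, 22, 31, 33, 34, 35, 35, 38]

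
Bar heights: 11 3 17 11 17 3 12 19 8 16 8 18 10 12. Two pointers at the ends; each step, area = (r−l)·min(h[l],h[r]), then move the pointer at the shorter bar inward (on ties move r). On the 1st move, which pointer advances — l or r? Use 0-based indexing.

l

l=0 r=13: min(11,12)*13=143 best=143 *, l++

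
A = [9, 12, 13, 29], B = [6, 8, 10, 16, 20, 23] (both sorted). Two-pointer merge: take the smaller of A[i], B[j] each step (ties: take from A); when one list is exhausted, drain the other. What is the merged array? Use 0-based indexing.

[6, 8, 9, 10, 12, 13, 16, 20, 23, 29]

i=0 j=0: A[i]=9>B[j]=6 take 6, j++
i=0 j=1: A[i]=9>B[j]=8 take 8, j++
i=0 j=2: A[i]=9<=B[j]=10 take 9, i++
i=1 j=2: A[i]=12>B[j]=10 take 10, j++
i=1 j=3: A[i]=12<=B[j]=16 take 12, i++
i=2 j=3: A[i]=13<=B[j]=16 take 13, i++
i=3 j=3: A[i]=29>B[j]=16 take 16, j++
i=3 j=4: A[i]=29>B[j]=20 take 20, j++
i=3 j=5: A[i]=29>B[j]=23 take 23, j++
i=3 j=6: B done, take A[i]=29, i++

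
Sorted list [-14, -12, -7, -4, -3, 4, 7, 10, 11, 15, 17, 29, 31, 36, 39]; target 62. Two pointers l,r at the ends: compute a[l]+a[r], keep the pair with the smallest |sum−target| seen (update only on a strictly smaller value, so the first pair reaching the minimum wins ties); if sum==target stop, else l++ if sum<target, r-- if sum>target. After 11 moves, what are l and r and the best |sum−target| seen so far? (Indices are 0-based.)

l=11, r=14, best |Δ|=6

l=0 r=14: -14+39=25 d=37 *, l++
l=1 r=14: -12+39=27 d=35 *, l++
l=2 r=14: -7+39=32 d=30 *, l++
l=3 r=14: -4+39=35 d=27 *, l++
l=4 r=14: -3+39=36 d=26 *, l++
l=5 r=14: 4+39=43 d=19 *, l++
l=6 r=14: 7+39=46 d=16 *, l++
l=7 r=14: 10+39=49 d=13 *, l++
l=8 r=14: 11+39=50 d=12 *, l++
l=9 r=14: 15+39=54 d=8 *, l++
l=10 r=14: 17+39=56 d=6 *, l++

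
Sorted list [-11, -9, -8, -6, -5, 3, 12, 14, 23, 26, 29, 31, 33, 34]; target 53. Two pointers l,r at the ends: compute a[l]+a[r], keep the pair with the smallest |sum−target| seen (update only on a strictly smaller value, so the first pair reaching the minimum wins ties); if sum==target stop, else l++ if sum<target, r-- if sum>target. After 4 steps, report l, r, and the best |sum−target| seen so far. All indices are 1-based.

[1,14] -11+34=23 d=30 * → l++
[2,14] -9+34=25 d=28 * → l++
[3,14] -8+34=26 d=27 * → l++
[4,14] -6+34=28 d=25 * → l++

l=5, r=14, best |Δ|=25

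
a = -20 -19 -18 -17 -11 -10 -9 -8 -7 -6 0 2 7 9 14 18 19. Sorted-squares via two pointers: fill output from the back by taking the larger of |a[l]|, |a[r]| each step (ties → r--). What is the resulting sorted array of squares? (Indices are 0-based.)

[0, 4, 36, 49, 49, 64, 81, 81, 100, 121, 196, 289, 324, 324, 361, 361, 400]

l=0 r=16: |-20|>|19| out[16]=400, l++
l=1 r=16: |-19|<=|19| out[15]=361, r--
l=1 r=15: |-19|>|18| out[14]=361, l++
l=2 r=15: |-18|<=|18| out[13]=324, r--
l=2 r=14: |-18|>|14| out[12]=324, l++
l=3 r=14: |-17|>|14| out[11]=289, l++
l=4 r=14: |-11|<=|14| out[10]=196, r--
l=4 r=13: |-11|>|9| out[9]=121, l++
l=5 r=13: |-10|>|9| out[8]=100, l++
l=6 r=13: |-9|<=|9| out[7]=81, r--
l=6 r=12: |-9|>|7| out[6]=81, l++
l=7 r=12: |-8|>|7| out[5]=64, l++
l=8 r=12: |-7|<=|7| out[4]=49, r--
l=8 r=11: |-7|>|2| out[3]=49, l++
l=9 r=11: |-6|>|2| out[2]=36, l++
l=10 r=11: |0|<=|2| out[1]=4, r--
l=10 r=10: |0|<=|0| out[0]=0, r--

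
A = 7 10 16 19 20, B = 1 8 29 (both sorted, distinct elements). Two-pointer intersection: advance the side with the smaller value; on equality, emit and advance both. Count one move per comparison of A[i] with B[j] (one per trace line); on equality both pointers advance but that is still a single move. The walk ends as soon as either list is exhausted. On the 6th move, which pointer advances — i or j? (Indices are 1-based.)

i=1 j=1: 7>1, j++
i=1 j=2: 7<8, i++
i=2 j=2: 10>8, j++
i=2 j=3: 10<29, i++
i=3 j=3: 16<29, i++
i=4 j=3: 19<29, i++

i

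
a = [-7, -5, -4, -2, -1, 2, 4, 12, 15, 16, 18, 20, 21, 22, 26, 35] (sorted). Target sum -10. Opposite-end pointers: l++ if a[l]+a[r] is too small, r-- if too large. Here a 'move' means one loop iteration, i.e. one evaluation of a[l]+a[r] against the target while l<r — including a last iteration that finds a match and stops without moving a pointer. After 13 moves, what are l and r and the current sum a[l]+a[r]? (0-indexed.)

l=0, r=2, sum=-11

l=0 r=15: -7+35=28 >-10, r--
l=0 r=14: -7+26=19 >-10, r--
l=0 r=13: -7+22=15 >-10, r--
l=0 r=12: -7+21=14 >-10, r--
l=0 r=11: -7+20=13 >-10, r--
l=0 r=10: -7+18=11 >-10, r--
l=0 r=9: -7+16=9 >-10, r--
l=0 r=8: -7+15=8 >-10, r--
l=0 r=7: -7+12=5 >-10, r--
l=0 r=6: -7+4=-3 >-10, r--
l=0 r=5: -7+2=-5 >-10, r--
l=0 r=4: -7+-1=-8 >-10, r--
l=0 r=3: -7+-2=-9 >-10, r--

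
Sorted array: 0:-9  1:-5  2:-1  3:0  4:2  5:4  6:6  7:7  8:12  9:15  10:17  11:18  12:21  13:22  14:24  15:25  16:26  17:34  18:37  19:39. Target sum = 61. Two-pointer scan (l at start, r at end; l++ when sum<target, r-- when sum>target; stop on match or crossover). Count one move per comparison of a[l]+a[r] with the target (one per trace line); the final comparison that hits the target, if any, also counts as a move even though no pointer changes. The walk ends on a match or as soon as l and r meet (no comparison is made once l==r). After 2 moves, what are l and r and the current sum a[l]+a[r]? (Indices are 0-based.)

[0,19] -9+39=30 <61 → l++
[1,19] -5+39=34 <61 → l++

l=2, r=19, sum=38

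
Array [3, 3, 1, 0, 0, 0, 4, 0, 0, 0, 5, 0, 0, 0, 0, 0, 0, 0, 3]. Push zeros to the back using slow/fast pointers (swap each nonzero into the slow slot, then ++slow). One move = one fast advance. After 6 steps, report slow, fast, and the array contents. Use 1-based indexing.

(s=1,f=1) a[fast]=3≠0 swap→a[1]=3 → slow++,fast++
(s=2,f=2) a[fast]=3≠0 swap→a[2]=3 → slow++,fast++
(s=3,f=3) a[fast]=1≠0 swap→a[3]=1 → slow++,fast++
(s=4,f=4) a[fast]=0 → fast++
(s=4,f=5) a[fast]=0 → fast++
(s=4,f=6) a[fast]=0 → fast++

slow=4, fast=7, a=[3, 3, 1, 0, 0, 0, 4, 0, 0, 0, 5, 0, 0, 0, 0, 0, 0, 0, 3]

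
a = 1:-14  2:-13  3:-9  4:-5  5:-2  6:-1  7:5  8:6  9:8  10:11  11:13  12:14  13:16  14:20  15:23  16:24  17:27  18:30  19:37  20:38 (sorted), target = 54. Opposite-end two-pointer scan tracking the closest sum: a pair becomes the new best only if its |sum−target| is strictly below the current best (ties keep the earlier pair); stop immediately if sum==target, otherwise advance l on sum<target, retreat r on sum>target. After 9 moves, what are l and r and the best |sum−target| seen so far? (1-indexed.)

l=1 r=20: -14+38=24 d=30 *, l++
l=2 r=20: -13+38=25 d=29 *, l++
l=3 r=20: -9+38=29 d=25 *, l++
l=4 r=20: -5+38=33 d=21 *, l++
l=5 r=20: -2+38=36 d=18 *, l++
l=6 r=20: -1+38=37 d=17 *, l++
l=7 r=20: 5+38=43 d=11 *, l++
l=8 r=20: 6+38=44 d=10 *, l++
l=9 r=20: 8+38=46 d=8 *, l++

l=10, r=20, best |Δ|=8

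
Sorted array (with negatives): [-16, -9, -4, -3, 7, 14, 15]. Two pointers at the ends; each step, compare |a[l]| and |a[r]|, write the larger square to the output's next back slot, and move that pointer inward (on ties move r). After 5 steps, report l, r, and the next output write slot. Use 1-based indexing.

l=1 r=7: |-16|>|15| out[7]=256, l++
l=2 r=7: |-9|<=|15| out[6]=225, r--
l=2 r=6: |-9|<=|14| out[5]=196, r--
l=2 r=5: |-9|>|7| out[4]=81, l++
l=3 r=5: |-4|<=|7| out[3]=49, r--

l=3, r=4, next write slot=2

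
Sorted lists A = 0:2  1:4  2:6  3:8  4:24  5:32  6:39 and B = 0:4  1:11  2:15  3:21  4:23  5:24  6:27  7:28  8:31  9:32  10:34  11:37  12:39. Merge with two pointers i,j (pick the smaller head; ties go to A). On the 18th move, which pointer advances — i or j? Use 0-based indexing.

j

[i=0,j=0] A[i]=2<=B[j]=4 take 2 → i++
[i=1,j=0] A[i]=4<=B[j]=4 take 4 → i++
[i=2,j=0] A[i]=6>B[j]=4 take 4 → j++
[i=2,j=1] A[i]=6<=B[j]=11 take 6 → i++
[i=3,j=1] A[i]=8<=B[j]=11 take 8 → i++
[i=4,j=1] A[i]=24>B[j]=11 take 11 → j++
[i=4,j=2] A[i]=24>B[j]=15 take 15 → j++
[i=4,j=3] A[i]=24>B[j]=21 take 21 → j++
[i=4,j=4] A[i]=24>B[j]=23 take 23 → j++
[i=4,j=5] A[i]=24<=B[j]=24 take 24 → i++
[i=5,j=5] A[i]=32>B[j]=24 take 24 → j++
[i=5,j=6] A[i]=32>B[j]=27 take 27 → j++
[i=5,j=7] A[i]=32>B[j]=28 take 28 → j++
[i=5,j=8] A[i]=32>B[j]=31 take 31 → j++
[i=5,j=9] A[i]=32<=B[j]=32 take 32 → i++
[i=6,j=9] A[i]=39>B[j]=32 take 32 → j++
[i=6,j=10] A[i]=39>B[j]=34 take 34 → j++
[i=6,j=11] A[i]=39>B[j]=37 take 37 → j++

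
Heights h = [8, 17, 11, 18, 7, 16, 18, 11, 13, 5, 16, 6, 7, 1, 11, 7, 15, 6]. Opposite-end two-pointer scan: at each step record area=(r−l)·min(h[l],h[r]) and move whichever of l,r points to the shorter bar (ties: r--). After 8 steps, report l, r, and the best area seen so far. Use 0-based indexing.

[0,17] min(8,6)*17=102 best=102 * → r--
[0,16] min(8,15)*16=128 best=128 * → l++
[1,16] min(17,15)*15=225 best=225 * → r--
[1,15] min(17,7)*14=98 best=225 → r--
[1,14] min(17,11)*13=143 best=225 → r--
[1,13] min(17,1)*12=12 best=225 → r--
[1,12] min(17,7)*11=77 best=225 → r--
[1,11] min(17,6)*10=60 best=225 → r--

l=1, r=10, best area=225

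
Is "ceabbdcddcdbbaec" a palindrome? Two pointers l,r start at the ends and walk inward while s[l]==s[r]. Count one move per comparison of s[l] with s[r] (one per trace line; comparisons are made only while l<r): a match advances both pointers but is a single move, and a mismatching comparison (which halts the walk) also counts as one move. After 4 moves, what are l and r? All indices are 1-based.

[1,16] 'c'=='c' → l++,r--
[2,15] 'e'=='e' → l++,r--
[3,14] 'a'=='a' → l++,r--
[4,13] 'b'=='b' → l++,r--

l=5, r=12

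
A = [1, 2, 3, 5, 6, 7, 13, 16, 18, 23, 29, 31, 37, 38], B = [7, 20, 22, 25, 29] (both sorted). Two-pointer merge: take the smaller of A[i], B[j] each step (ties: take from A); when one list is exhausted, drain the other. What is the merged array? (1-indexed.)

[1, 2, 3, 5, 6, 7, 7, 13, 16, 18, 20, 22, 23, 25, 29, 29, 31, 37, 38]

[i=1,j=1] A[i]=1<=B[j]=7 take 1 → i++
[i=2,j=1] A[i]=2<=B[j]=7 take 2 → i++
[i=3,j=1] A[i]=3<=B[j]=7 take 3 → i++
[i=4,j=1] A[i]=5<=B[j]=7 take 5 → i++
[i=5,j=1] A[i]=6<=B[j]=7 take 6 → i++
[i=6,j=1] A[i]=7<=B[j]=7 take 7 → i++
[i=7,j=1] A[i]=13>B[j]=7 take 7 → j++
[i=7,j=2] A[i]=13<=B[j]=20 take 13 → i++
[i=8,j=2] A[i]=16<=B[j]=20 take 16 → i++
[i=9,j=2] A[i]=18<=B[j]=20 take 18 → i++
[i=10,j=2] A[i]=23>B[j]=20 take 20 → j++
[i=10,j=3] A[i]=23>B[j]=22 take 22 → j++
[i=10,j=4] A[i]=23<=B[j]=25 take 23 → i++
[i=11,j=4] A[i]=29>B[j]=25 take 25 → j++
[i=11,j=5] A[i]=29<=B[j]=29 take 29 → i++
[i=12,j=5] A[i]=31>B[j]=29 take 29 → j++
[i=12,j=6] B done, take A[i]=31 → i++
[i=13,j=6] B done, take A[i]=37 → i++
[i=14,j=6] B done, take A[i]=38 → i++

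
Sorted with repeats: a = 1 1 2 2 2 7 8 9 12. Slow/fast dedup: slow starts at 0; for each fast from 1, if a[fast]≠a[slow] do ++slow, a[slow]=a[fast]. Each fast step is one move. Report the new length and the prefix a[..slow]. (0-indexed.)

(s=0,f=1) a[fast]=1=a[slow] dup → fast++
(s=0,f=2) a[fast]=2≠a[slow]=1 write a[1]=2 → slow++,fast++
(s=1,f=3) a[fast]=2=a[slow] dup → fast++
(s=1,f=4) a[fast]=2=a[slow] dup → fast++
(s=1,f=5) a[fast]=7≠a[slow]=2 write a[2]=7 → slow++,fast++
(s=2,f=6) a[fast]=8≠a[slow]=7 write a[3]=8 → slow++,fast++
(s=3,f=7) a[fast]=9≠a[slow]=8 write a[4]=9 → slow++,fast++
(s=4,f=8) a[fast]=12≠a[slow]=9 write a[5]=12 → slow++,fast++

length 6; prefix = [1, 2, 7, 8, 9, 12]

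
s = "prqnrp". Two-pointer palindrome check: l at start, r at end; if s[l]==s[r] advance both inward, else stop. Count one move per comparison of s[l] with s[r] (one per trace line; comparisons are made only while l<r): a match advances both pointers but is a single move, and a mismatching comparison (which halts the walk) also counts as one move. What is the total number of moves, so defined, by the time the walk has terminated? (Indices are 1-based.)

l=1 r=6: 'p'=='p', l++,r--
l=2 r=5: 'r'=='r', l++,r--
l=3 r=4: 'q'!='n', stop

3 moves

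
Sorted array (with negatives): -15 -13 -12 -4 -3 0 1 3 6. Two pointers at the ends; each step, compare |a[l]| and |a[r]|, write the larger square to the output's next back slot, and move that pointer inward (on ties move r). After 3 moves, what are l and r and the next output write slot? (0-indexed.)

l=3, r=8, next write slot=5

[0,8] |-15|>|6| out[8]=225 → l++
[1,8] |-13|>|6| out[7]=169 → l++
[2,8] |-12|>|6| out[6]=144 → l++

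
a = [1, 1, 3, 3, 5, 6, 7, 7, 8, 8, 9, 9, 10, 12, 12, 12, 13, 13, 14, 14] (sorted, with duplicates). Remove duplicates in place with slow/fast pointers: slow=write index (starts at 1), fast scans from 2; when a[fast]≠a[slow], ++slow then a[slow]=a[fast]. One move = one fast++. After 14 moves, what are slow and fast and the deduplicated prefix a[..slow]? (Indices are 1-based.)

slow=9, fast=16, prefix=[1, 3, 5, 6, 7, 8, 9, 10, 12]

(s=1,f=2) a[fast]=1=a[slow] dup → fast++
(s=1,f=3) a[fast]=3≠a[slow]=1 write a[2]=3 → slow++,fast++
(s=2,f=4) a[fast]=3=a[slow] dup → fast++
(s=2,f=5) a[fast]=5≠a[slow]=3 write a[3]=5 → slow++,fast++
(s=3,f=6) a[fast]=6≠a[slow]=5 write a[4]=6 → slow++,fast++
(s=4,f=7) a[fast]=7≠a[slow]=6 write a[5]=7 → slow++,fast++
(s=5,f=8) a[fast]=7=a[slow] dup → fast++
(s=5,f=9) a[fast]=8≠a[slow]=7 write a[6]=8 → slow++,fast++
(s=6,f=10) a[fast]=8=a[slow] dup → fast++
(s=6,f=11) a[fast]=9≠a[slow]=8 write a[7]=9 → slow++,fast++
(s=7,f=12) a[fast]=9=a[slow] dup → fast++
(s=7,f=13) a[fast]=10≠a[slow]=9 write a[8]=10 → slow++,fast++
(s=8,f=14) a[fast]=12≠a[slow]=10 write a[9]=12 → slow++,fast++
(s=9,f=15) a[fast]=12=a[slow] dup → fast++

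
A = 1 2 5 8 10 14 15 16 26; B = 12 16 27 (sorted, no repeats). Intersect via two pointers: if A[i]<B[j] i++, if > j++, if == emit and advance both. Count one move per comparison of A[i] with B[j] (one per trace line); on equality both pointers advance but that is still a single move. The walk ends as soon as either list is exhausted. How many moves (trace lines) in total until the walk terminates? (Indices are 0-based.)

[i=0,j=0] 1<12 → i++
[i=1,j=0] 2<12 → i++
[i=2,j=0] 5<12 → i++
[i=3,j=0] 8<12 → i++
[i=4,j=0] 10<12 → i++
[i=5,j=0] 14>12 → j++
[i=5,j=1] 14<16 → i++
[i=6,j=1] 15<16 → i++
[i=7,j=1] 16==16 emit → i++,j++
[i=8,j=2] 26<27 → i++

10 moves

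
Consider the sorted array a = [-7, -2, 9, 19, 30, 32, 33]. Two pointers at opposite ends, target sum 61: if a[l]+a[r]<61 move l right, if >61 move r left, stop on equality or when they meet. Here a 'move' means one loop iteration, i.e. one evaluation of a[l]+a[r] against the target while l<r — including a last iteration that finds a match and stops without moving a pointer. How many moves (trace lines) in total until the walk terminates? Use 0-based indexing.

6 moves

l=0 r=6: -7+33=26 <61, l++
l=1 r=6: -2+33=31 <61, l++
l=2 r=6: 9+33=42 <61, l++
l=3 r=6: 19+33=52 <61, l++
l=4 r=6: 30+33=63 >61, r--
l=4 r=5: 30+32=62 >61, r--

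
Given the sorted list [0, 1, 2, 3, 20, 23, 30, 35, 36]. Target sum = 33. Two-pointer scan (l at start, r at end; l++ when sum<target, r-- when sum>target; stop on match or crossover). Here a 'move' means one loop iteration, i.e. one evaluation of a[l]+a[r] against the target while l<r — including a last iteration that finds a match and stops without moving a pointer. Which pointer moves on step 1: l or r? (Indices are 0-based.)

r

l=0 r=8: 0+36=36 >33, r--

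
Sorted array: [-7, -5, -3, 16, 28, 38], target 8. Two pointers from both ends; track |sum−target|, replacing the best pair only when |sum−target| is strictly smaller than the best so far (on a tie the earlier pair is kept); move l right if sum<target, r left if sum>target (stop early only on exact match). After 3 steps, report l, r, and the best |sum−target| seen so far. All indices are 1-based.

l=1, r=3, best |Δ|=1

l=1 r=6: -7+38=31 d=23 *, r--
l=1 r=5: -7+28=21 d=13 *, r--
l=1 r=4: -7+16=9 d=1 *, r--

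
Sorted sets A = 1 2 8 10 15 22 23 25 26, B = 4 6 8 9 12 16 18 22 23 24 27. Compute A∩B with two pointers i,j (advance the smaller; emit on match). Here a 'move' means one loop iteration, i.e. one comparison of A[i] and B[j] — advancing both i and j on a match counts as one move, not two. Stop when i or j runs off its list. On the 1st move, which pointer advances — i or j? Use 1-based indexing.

i

i=1 j=1: 1<4, i++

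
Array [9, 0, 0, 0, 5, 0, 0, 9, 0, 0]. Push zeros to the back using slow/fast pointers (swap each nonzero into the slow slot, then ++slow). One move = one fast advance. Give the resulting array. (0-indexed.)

slow=0 fast=0: a[fast]=9≠0 swap→a[0]=9, slow++,fast++
slow=1 fast=1: a[fast]=0, fast++
slow=1 fast=2: a[fast]=0, fast++
slow=1 fast=3: a[fast]=0, fast++
slow=1 fast=4: a[fast]=5≠0 swap→a[1]=5, slow++,fast++
slow=2 fast=5: a[fast]=0, fast++
slow=2 fast=6: a[fast]=0, fast++
slow=2 fast=7: a[fast]=9≠0 swap→a[2]=9, slow++,fast++
slow=3 fast=8: a[fast]=0, fast++
slow=3 fast=9: a[fast]=0, fast++

[9, 5, 9, 0, 0, 0, 0, 0, 0, 0]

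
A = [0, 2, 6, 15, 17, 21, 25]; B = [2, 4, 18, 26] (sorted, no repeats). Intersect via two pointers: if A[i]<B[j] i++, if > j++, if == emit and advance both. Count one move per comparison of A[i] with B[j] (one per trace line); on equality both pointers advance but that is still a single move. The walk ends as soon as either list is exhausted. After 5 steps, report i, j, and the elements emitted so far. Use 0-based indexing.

[i=0,j=0] 0<2 → i++
[i=1,j=0] 2==2 emit → i++,j++
[i=2,j=1] 6>4 → j++
[i=2,j=2] 6<18 → i++
[i=3,j=2] 15<18 → i++

i=4, j=2, emitted=[2]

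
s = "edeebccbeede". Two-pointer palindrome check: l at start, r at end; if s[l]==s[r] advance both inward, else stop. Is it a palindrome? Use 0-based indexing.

l=0 r=11: 'e'=='e', l++,r--
l=1 r=10: 'd'=='d', l++,r--
l=2 r=9: 'e'=='e', l++,r--
l=3 r=8: 'e'=='e', l++,r--
l=4 r=7: 'b'=='b', l++,r--
l=5 r=6: 'c'=='c', l++,r--

palindrome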